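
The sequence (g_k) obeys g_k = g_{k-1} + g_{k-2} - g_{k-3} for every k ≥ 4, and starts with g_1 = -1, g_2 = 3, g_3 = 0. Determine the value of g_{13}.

5

Applying the relation repeatedly:
g_4 = 4  g_5 = 1  g_6 = 5  g_7 = 2  g_8 = 6  g_9 = 3  g_{10} = 7  g_{11} = 4  g_{12} = 8  g_{13} = 5.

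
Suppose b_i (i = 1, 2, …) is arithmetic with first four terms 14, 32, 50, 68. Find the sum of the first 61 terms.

Common difference d = 18.
b_i = 14 + (i - 1)·18.
b_{61} = 1094; S = 61·(14 + 1094)/2 = 33794.

33794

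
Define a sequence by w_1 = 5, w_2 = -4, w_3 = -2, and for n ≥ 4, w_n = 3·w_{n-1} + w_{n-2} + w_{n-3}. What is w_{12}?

w_4 = -5  w_5 = -21  w_6 = -70  w_7 = -236  w_8 = -799  w_9 = -2703  w_{10} = -9144  w_{11} = -30934  w_{12} = -104649.

-104649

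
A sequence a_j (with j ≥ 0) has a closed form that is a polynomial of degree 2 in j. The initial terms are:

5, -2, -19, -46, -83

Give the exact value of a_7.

-254

1st diffs: -7, -17, -27, -37.
2nd diffs: -10, -10, -10 (constant).
Newton forward-difference form: a_j = 5 + (-7)·C(j,1) + (-10)·C(j,2).
At j = 7: j = 7, so a_7 = 5 - 49 - 210 = -254.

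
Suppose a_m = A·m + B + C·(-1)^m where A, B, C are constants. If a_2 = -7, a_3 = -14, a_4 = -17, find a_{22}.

-107

The three given values yield: 2A + B + C = -7; 3A + B - C = -14; 4A + B + C = -17.
Subtracting the first from the second: A - 2C = -7.
Subtracting the second from the third: A + 2C = -3.
Solving: C = 1, A = -5, then B = 2.
So a_m = -5·m + 2 + 1·(-1)^m; at m=22 this is -107.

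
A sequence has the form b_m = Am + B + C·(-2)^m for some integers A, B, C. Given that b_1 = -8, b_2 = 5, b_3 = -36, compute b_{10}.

Write the equations: A + B - 2C = -8; 2A + B + 4C = 5; 3A + B - 8C = -36.
Subtracting the first from the second: A + 6C = 13.
Subtracting the second from the third: A - 12C = -41.
Solving: C = 3, A = -5, then B = 3.
Hence b_{10} = -5·10 + 3 + 3·1024 = 3025.

3025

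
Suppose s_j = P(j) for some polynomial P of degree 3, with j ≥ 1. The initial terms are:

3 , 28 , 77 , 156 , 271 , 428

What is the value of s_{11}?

1st diffs: 25, 49, 79, 115, 157.
2nd diffs: 24, 30, 36, 42.
3rd diffs: 6, 6, 6 (constant).
Newton forward-difference form: s_j = 3 + 25·C(j-1,1) + 24·C(j-1,2) + 6·C(j-1,3).
At j = 11: j-1 = 10, so s_{11} = 3 + 250 + 1080 + 720 = 2053.

2053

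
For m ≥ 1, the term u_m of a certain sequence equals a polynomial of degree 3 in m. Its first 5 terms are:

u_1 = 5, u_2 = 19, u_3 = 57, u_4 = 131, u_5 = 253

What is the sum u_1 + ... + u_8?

2616

1st diffs: 14, 38, 74, 122.
2nd diffs: 24, 36, 48.
3rd diffs: 12, 12 (constant).
So u_m = 2m^3 + 3.
Continuing: 435, 689, 1027.
Summing m = 1..8 (8 terms) gives 2616.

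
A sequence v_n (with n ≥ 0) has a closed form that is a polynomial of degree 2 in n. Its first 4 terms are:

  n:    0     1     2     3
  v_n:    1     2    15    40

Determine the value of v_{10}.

551

1st diffs: 1, 13, 25.
2nd diffs: 12, 12 (constant).
Newton forward-difference form: v_n = 1 + 1·C(n,1) + 12·C(n,2).
At n = 10: n = 10, so v_{10} = 1 + 10 + 540 = 551.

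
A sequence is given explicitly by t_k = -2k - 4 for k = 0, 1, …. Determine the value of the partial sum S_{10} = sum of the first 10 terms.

Over k = 0..9: Σk = 45.
Total = (-2)·45 + (-4)·10 = -130.

-130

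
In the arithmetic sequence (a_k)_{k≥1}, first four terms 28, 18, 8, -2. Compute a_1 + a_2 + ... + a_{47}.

-9494

Common difference d = -10.
a_k = 28 + (k - 1)·(-10).
a_{47} = -432; S = 47·(28 + (-432))/2 = -9494.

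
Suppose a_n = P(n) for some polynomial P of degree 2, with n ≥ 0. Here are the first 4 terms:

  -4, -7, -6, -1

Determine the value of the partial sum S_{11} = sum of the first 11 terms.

1st diffs: -3, 1, 5.
2nd diffs: 4, 4 (constant).
So a_n = 2n^2 - 5n - 4.
Continuing: …, 8, 21, 38, 59, …, a_{10} = 146.
Summing n = 0..10 (11 terms) gives 451.

451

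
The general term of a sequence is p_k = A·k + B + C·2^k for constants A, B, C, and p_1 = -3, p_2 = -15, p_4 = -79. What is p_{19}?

-2621469

At k = 1, 2, 4: A + B + 2C = -3; 2A + B + 4C = -15; 4A + B + 16C = -79.
Subtracting the first from the second: A + 2C = -12.
Subtracting the second from the third: 2A + 12C = -64.
Solving: C = -5, A = -2, then B = 9.
Hence p_{19} = -2·19 + 9 + (-5)·524288 = -2621469.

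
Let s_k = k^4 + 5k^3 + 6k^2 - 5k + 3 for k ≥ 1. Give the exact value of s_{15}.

s_{15} = 1·15^4 + 5·15^3 + 6·15^2 - 5·15 + 3 = 68778.

68778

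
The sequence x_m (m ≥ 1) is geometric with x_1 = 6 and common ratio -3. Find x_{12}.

x_m = 6·(-3)^(m-1).
x_{12} = 6·(-3)^11 = -1062882.

-1062882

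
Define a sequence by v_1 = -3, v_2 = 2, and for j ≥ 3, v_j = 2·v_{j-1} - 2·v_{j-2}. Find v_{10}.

Applying the relation repeatedly:
v_3 = 10; v_4 = 16; v_5 = 12; v_6 = -8; v_7 = -40; v_8 = -64; v_9 = -48; v_{10} = 32.

32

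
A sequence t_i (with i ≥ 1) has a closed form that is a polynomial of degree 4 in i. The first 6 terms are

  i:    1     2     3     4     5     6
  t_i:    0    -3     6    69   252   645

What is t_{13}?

21876

1st diffs: -3, 9, 63, 183, 393.
2nd diffs: 12, 54, 120, 210.
3rd diffs: 42, 66, 90.
4th diffs: 24, 24 (constant).
So t_i = i^4 - 3i^3 - i^2 + 6i - 3.
Evaluating at i = 13 gives t_{13} = 21876.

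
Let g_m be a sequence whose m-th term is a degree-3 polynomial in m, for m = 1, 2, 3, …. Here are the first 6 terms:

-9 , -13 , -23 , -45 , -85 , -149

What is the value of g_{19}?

1st diffs: -4, -10, -22, -40, -64.
2nd diffs: -6, -12, -18, -24.
3rd diffs: -6, -6, -6 (constant).
Newton forward-difference form: g_m = -9 + (-4)·C(m-1,1) + (-6)·C(m-1,2) + (-6)·C(m-1,3).
At m = 19: m-1 = 18, so g_{19} = -9 - 72 - 918 - 4896 = -5895.

-5895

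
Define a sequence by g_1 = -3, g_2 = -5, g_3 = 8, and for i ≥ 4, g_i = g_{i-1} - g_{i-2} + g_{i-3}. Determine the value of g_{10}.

-5

Applying the relation repeatedly:
g_4 = 10, g_5 = -3, g_6 = -5, g_7 = 8, g_8 = 10, g_9 = -3, g_{10} = -5.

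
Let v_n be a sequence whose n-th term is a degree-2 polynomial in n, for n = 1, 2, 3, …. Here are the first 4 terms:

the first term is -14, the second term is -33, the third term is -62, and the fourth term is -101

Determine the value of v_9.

1st diffs: -19, -29, -39.
2nd diffs: -10, -10 (constant).
Newton forward-difference form: v_n = -14 + (-19)·C(n-1,1) + (-10)·C(n-1,2).
At n = 9: n-1 = 8, so v_9 = -14 - 152 - 280 = -446.

-446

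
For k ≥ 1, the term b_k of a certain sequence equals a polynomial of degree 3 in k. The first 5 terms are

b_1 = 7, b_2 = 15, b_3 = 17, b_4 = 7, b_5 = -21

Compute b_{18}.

1st diffs: 8, 2, -10, -28.
2nd diffs: -6, -12, -18.
3rd diffs: -6, -6 (constant).
Newton forward-difference form: b_k = 7 + 8·C(k-1,1) + (-6)·C(k-1,2) + (-6)·C(k-1,3).
At k = 18: k-1 = 17, so b_{18} = 7 + 136 - 816 - 4080 = -4753.

-4753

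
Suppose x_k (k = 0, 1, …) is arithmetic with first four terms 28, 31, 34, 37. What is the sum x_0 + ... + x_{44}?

Common difference d = 3.
x_k = 28 + (k - 0)·3.
x_{44} = 160; S = 45·(28 + 160)/2 = 4230.

4230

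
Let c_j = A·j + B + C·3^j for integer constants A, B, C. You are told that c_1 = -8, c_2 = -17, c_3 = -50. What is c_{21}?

Write the equations: A + B + 3C = -8; 2A + B + 9C = -17; 3A + B + 27C = -50.
Subtracting the first from the second: A + 6C = -9.
Subtracting the second from the third: A + 18C = -33.
Solving: C = -2, A = 3, then B = -5.
Hence c_{21} = 3·21 + (-5) + (-2)·10460353203 = -20920706348.

-20920706348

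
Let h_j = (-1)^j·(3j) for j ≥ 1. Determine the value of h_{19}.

(-1)^19 = -1; 3j at j=19 is 57; so h_{19} = -57.

-57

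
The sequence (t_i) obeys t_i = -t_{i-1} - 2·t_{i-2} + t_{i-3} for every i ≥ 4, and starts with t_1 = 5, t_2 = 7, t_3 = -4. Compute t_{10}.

Compute successive terms:
t_4 = -5, t_5 = 20, t_6 = -14, t_7 = -31, t_8 = 79, t_9 = -31, t_{10} = -158.

-158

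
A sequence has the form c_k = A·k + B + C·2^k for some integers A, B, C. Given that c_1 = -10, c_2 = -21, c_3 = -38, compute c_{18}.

-786521

The three given values yield: A + B + 2C = -10; 2A + B + 4C = -21; 3A + B + 8C = -38.
Subtracting the first from the second: A + 2C = -11.
Subtracting the second from the third: A + 4C = -17.
Solving: C = -3, A = -5, then B = 1.
Hence c_{18} = -5·18 + 1 + (-3)·262144 = -786521.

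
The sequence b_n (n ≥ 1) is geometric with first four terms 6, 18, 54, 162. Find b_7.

Common ratio r = 3.
b_n = 6·3^(n-1).
b_7 = 6·3^6 = 4374.

4374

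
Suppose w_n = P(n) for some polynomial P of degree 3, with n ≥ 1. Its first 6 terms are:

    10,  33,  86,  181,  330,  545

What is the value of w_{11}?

1st diffs: 23, 53, 95, 149, 215.
2nd diffs: 30, 42, 54, 66.
3rd diffs: 12, 12, 12 (constant).
So w_n = 2n^3 + 3n^2 + 5.
Evaluating at n = 11 gives w_{11} = 3030.

3030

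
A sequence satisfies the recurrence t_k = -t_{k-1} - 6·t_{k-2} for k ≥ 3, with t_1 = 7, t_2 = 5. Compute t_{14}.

t_3 = -47  t_4 = 17  t_5 = 265  …  t_{11} = 985  t_{12} = 145793  t_{13} = -151703  t_{14} = -723055.

-723055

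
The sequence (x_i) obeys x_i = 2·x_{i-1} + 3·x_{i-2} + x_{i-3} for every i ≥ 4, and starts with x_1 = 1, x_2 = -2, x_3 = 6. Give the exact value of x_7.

271

x_4 = 7;  x_5 = 30;  x_6 = 87;  x_7 = 271.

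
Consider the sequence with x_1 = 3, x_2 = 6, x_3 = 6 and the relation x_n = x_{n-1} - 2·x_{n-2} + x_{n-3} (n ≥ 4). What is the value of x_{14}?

-114

Applying the relation repeatedly:
x_4 = -3; x_5 = -9; x_6 = 3; …; x_{11} = 45; x_{12} = 51; x_{13} = -57; x_{14} = -114.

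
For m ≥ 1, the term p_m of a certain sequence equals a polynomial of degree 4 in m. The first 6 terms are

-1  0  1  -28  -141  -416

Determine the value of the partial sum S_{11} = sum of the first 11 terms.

1st diffs: 1, 1, -29, -113, -275.
2nd diffs: 0, -30, -84, -162.
3rd diffs: -30, -54, -78.
4th diffs: -24, -24 (constant).
Newton forward-difference form: p_m = -1 + 1·C(m-1,1) + (-30)·C(m-1,3) + (-24)·C(m-1,4).
Continuing: …, -955, -1884, -3353, -5536, …, p_{11} = -8631.
Summing m = 1..11 (11 terms) gives -20944.

-20944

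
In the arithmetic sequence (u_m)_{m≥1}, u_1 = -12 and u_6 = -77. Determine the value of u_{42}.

-545

Common difference d = (-77 - (-12)) / (6 - 1) = -13.
u_m = -12 + (m - 1)·(-13).
u_{42} = -12 + 41·(-13) = -545.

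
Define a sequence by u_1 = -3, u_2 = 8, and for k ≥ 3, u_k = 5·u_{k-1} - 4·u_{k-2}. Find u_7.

Applying the relation repeatedly:
u_3 = 52  u_4 = 228  u_5 = 932  u_6 = 3748  u_7 = 15012.
(Characteristic roots are 4 and 1.)

15012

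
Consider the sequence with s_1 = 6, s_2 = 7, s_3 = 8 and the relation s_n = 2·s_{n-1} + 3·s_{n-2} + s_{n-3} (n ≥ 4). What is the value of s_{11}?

Iterate the recurrence:
s_4 = 43;  s_5 = 117;  s_6 = 371;  s_7 = 1136;  s_8 = 3502;  s_9 = 10783;  s_{10} = 33208;  s_{11} = 102267.

102267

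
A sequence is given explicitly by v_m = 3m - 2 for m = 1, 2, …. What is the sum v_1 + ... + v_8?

Over m = 1..8: Σm = 36.
Total = (3)·36 + (-2)·8 = 92.

92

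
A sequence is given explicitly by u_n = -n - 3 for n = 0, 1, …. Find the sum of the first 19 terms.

-228

Over n = 0..18: Σn = 171.
Total = (-1)·171 + (-3)·19 = -228.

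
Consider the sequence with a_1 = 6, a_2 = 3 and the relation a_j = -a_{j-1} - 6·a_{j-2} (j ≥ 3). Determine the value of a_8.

a_3 = -39, a_4 = 21, a_5 = 213, a_6 = -339, a_7 = -939, a_8 = 2973.

2973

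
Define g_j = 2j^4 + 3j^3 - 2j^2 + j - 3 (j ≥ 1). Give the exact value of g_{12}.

g_{12} = 2·12^4 + 3·12^3 - 2·12^2 + 1·12 - 3 = 46377.

46377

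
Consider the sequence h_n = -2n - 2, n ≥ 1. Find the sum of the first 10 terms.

-130

Over n = 1..10: Σn = 55.
Total = (-2)·55 + (-2)·10 = -130.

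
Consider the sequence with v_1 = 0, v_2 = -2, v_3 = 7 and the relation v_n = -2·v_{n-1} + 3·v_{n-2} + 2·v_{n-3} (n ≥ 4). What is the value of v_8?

v_4 = -20;  v_5 = 57;  v_6 = -160;  v_7 = 451;  v_8 = -1268.

-1268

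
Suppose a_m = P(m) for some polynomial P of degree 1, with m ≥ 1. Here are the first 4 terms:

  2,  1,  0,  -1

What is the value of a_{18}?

1st diffs: -1, -1, -1 (constant).
So a_m = -m + 3.
Evaluating at m = 18 gives a_{18} = -15.

-15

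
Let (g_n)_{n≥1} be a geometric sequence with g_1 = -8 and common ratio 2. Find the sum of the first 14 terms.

g_n = (-8)·2^(n-1).
S = (-8)·(2^14 - 1)/(2 - 1) = (-8)·(16384 - 1)/(1) = -131064.

-131064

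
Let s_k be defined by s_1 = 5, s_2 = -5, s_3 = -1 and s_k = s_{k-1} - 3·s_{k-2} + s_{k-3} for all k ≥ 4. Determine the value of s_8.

Step forward from the initial values:
s_4 = 19;  s_5 = 17;  s_6 = -41;  s_7 = -73;  s_8 = 67.

67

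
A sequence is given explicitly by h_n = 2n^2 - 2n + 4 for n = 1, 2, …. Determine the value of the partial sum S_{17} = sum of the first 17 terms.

3332

Over n = 1..17: Σn = 153, Σn² = 1785.
Total = (2)·1785 + (-2)·153 + (4)·17 = 3332.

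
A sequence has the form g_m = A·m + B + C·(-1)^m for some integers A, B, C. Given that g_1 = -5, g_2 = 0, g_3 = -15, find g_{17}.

The three given values yield: A + B - C = -5; 2A + B + C = 0; 3A + B - C = -15.
Subtracting the first from the second: A + 2C = 5.
Subtracting the second from the third: A - 2C = -15.
Solving: C = 5, A = -5, then B = 5.
Therefore g_{17} = -85 + 5 + 5·(-1) = -85.

-85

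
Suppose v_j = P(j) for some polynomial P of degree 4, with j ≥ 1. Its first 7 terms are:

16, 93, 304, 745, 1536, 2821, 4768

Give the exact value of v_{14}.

56085

1st diffs: 77, 211, 441, 791, 1285, 1947.
2nd diffs: 134, 230, 350, 494, 662.
3rd diffs: 96, 120, 144, 168.
4th diffs: 24, 24, 24 (constant).
Newton forward-difference form: v_j = 16 + 77·C(j-1,1) + 134·C(j-1,2) + 96·C(j-1,3) + 24·C(j-1,4).
At j = 14: j-1 = 13, so v_{14} = 16 + 1001 + 10452 + 27456 + 17160 = 56085.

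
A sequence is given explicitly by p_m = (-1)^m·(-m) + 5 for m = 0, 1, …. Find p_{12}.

(-1)^12 = 1; -m at m=12 is -12; so p_{12} = -7.

-7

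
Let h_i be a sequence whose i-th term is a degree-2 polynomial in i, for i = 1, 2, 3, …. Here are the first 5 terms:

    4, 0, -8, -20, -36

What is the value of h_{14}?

1st diffs: -4, -8, -12, -16.
2nd diffs: -4, -4, -4 (constant).
So h_i = -2i^2 + 2i + 4.
Evaluating at i = 14 gives h_{14} = -360.

-360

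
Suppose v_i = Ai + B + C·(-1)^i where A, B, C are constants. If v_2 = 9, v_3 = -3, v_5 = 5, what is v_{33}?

Plug in i = 2, 3, 5: 2A + B + C = 9; 3A + B - C = -3; 5A + B - C = 5.
Subtracting the first from the second: A - 2C = -12.
Subtracting the second from the third: 2A = 8.
Solving: C = 8, A = 4, then B = -7.
So v_i = 4·i + (-7) + 8·(-1)^i; at i=33 this is 117.

117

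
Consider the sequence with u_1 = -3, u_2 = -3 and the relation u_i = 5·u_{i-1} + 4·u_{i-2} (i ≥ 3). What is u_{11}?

Step forward from the initial values:
u_3 = -27, u_4 = -147, u_5 = -843, u_6 = -4803, u_7 = -27387, u_8 = -156147, u_9 = -890283, u_{10} = -5076003, u_{11} = -28941147.

-28941147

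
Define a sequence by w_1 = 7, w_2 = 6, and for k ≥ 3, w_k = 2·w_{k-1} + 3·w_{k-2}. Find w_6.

Applying the relation repeatedly:
w_3 = 33;  w_4 = 84;  w_5 = 267;  w_6 = 786.
(Characteristic roots are 3 and -1.)

786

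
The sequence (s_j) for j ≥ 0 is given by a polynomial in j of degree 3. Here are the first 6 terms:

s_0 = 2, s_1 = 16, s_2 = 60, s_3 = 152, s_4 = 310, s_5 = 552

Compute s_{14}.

1st diffs: 14, 44, 92, 158, 242.
2nd diffs: 30, 48, 66, 84.
3rd diffs: 18, 18, 18 (constant).
Newton forward-difference form: s_j = 2 + 14·C(j,1) + 30·C(j,2) + 18·C(j,3).
At j = 14: j = 14, so s_{14} = 2 + 196 + 2730 + 6552 = 9480.

9480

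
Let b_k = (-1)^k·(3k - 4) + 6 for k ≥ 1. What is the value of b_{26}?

(-1)^26 = 1; 3k - 4 at k=26 is 74; so b_{26} = 80.

80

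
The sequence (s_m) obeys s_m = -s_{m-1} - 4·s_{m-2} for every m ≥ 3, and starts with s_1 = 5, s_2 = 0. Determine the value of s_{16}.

s_3 = -20, s_4 = 20, s_5 = 60, …, s_{13} = -19780, s_{14} = -4620, s_{15} = 83740, s_{16} = -65260.

-65260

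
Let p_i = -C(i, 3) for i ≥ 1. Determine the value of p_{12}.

C(12, 3) = 220, so p_{12} = -220.

-220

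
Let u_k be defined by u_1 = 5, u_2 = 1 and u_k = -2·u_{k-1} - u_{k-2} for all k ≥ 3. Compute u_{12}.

Iterate the recurrence:
u_3 = -7  u_4 = 13  u_5 = -19  u_6 = 25  u_7 = -31  u_8 = 37  u_9 = -43  u_{10} = 49  u_{11} = -55  u_{12} = 61.
(Characteristic roots are -1 and -1.)

61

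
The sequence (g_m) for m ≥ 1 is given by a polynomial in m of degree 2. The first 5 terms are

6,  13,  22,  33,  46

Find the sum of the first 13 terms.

1st diffs: 7, 9, 11, 13.
2nd diffs: 2, 2, 2 (constant).
Newton forward-difference form: g_m = 6 + 7·C(m-1,1) + 2·C(m-1,2).
Continuing: …, 61, 78, 97, 118, …, g_{13} = 222.
Summing m = 1..13 (13 terms) gives 1196.

1196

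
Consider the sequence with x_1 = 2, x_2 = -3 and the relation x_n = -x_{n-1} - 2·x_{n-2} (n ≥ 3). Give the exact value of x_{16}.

-97

Iterate the recurrence:
x_3 = -1  x_4 = 7  x_5 = -5  …  x_{13} = 43  x_{14} = 183  x_{15} = -269  x_{16} = -97.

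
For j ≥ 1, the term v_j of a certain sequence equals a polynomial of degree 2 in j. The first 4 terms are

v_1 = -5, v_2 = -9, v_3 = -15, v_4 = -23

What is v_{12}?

-159

1st diffs: -4, -6, -8.
2nd diffs: -2, -2 (constant).
Newton forward-difference form: v_j = -5 + (-4)·C(j-1,1) + (-2)·C(j-1,2).
At j = 12: j-1 = 11, so v_{12} = -5 - 44 - 110 = -159.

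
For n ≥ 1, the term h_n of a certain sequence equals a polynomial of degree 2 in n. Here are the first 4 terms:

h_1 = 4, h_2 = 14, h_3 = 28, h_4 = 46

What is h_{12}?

334

1st diffs: 10, 14, 18.
2nd diffs: 4, 4 (constant).
Newton forward-difference form: h_n = 4 + 10·C(n-1,1) + 4·C(n-1,2).
At n = 12: n-1 = 11, so h_{12} = 4 + 110 + 220 = 334.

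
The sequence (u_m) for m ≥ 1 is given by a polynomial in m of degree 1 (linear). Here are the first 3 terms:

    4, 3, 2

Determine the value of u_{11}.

-6

1st diffs: -1, -1 (constant).
So u_m = -m + 5.
Evaluating at m = 11 gives u_{11} = -6.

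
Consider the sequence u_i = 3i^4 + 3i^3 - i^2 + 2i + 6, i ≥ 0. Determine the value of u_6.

u_6 = 3·6^4 + 3·6^3 - 1·6^2 + 2·6 + 6 = 4518.

4518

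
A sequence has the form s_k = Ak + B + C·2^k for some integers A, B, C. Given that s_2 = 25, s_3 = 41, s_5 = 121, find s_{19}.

1572945

The three given values yield: 2A + B + 4C = 25; 3A + B + 8C = 41; 5A + B + 32C = 121.
Subtracting the first from the second: A + 4C = 16.
Subtracting the second from the third: 2A + 24C = 80.
Solving: C = 3, A = 4, then B = 5.
So s_k = 4·k + 5 + 3·2^k; at k=19 this is 1572945.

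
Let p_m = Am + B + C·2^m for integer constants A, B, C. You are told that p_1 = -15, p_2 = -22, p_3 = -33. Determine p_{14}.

Write the equations: A + B + 2C = -15; 2A + B + 4C = -22; 3A + B + 8C = -33.
Subtracting the first from the second: A + 2C = -7.
Subtracting the second from the third: A + 4C = -11.
Solving: C = -2, A = -3, then B = -8.
Hence p_{14} = -3·14 + (-8) + (-2)·16384 = -32818.

-32818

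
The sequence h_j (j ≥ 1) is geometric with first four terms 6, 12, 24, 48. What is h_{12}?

Common ratio r = 2.
h_j = 6·2^(j-1).
h_{12} = 6·2^11 = 12288.

12288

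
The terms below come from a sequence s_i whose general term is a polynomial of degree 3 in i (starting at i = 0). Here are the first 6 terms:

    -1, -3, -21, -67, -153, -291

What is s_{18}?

-12277

1st diffs: -2, -18, -46, -86, -138.
2nd diffs: -16, -28, -40, -52.
3rd diffs: -12, -12, -12 (constant).
So s_i = -2i^3 - 2i^2 + 2i - 1.
Evaluating at i = 18 gives s_{18} = -12277.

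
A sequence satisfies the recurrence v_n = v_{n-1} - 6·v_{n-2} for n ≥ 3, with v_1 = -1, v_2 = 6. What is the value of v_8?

Iterate the recurrence:
v_3 = 12, v_4 = -24, v_5 = -96, v_6 = 48, v_7 = 624, v_8 = 336.

336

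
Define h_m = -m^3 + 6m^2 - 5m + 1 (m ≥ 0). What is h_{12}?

-923

h_{12} = -1·12^3 + 6·12^2 - 5·12 + 1 = -923.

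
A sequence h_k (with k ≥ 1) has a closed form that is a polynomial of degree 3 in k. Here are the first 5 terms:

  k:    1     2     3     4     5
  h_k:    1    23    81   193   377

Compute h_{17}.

1st diffs: 22, 58, 112, 184.
2nd diffs: 36, 54, 72.
3rd diffs: 18, 18 (constant).
Newton forward-difference form: h_k = 1 + 22·C(k-1,1) + 36·C(k-1,2) + 18·C(k-1,3).
At k = 17: k-1 = 16, so h_{17} = 1 + 352 + 4320 + 10080 = 14753.

14753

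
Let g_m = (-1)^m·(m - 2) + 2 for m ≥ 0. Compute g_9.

(-1)^9 = -1; m - 2 at m=9 is 7; so g_9 = -5.

-5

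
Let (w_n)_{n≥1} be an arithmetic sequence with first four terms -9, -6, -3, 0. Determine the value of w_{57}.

159

Common difference d = 3.
w_n = -9 + (n - 1)·3.
w_{57} = -9 + 56·3 = 159.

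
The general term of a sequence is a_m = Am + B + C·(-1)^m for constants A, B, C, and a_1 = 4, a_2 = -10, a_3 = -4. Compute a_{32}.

The three given values yield: A + B - C = 4; 2A + B + C = -10; 3A + B - C = -4.
Subtracting the first from the second: A + 2C = -14.
Subtracting the second from the third: A - 2C = 6.
Solving: C = -5, A = -4, then B = 3.
Hence a_{32} = -4·32 + 3 + (-5)·1 = -130.

-130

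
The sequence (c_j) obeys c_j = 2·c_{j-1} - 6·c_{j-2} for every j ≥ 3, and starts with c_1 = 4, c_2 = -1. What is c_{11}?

30304

Compute successive terms:
c_3 = -26  c_4 = -46  c_5 = 64  c_6 = 404  c_7 = 424  c_8 = -1576  c_9 = -5696  c_{10} = -1936  c_{11} = 30304.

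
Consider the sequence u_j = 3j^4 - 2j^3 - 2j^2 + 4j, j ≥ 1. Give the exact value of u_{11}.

u_{11} = 3·11^4 - 2·11^3 - 2·11^2 + 4·11 = 41063.

41063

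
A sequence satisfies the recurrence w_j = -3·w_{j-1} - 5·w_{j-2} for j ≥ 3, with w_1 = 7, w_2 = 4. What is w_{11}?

-34472

Applying the relation repeatedly:
w_3 = -47  w_4 = 121  w_5 = -128  w_6 = -221  w_7 = 1303  w_8 = -2804  w_9 = 1897  w_{10} = 8329  w_{11} = -34472.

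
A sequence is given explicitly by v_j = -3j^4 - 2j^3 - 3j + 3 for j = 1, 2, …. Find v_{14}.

v_{14} = -3·14^4 - 2·14^3 - 3·14 + 3 = -120775.

-120775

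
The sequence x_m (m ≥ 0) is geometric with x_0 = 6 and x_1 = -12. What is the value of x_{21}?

-12582912

Common ratio r = -2.
x_m = 6·(-2)^(m-0).
x_{21} = 6·(-2)^21 = -12582912.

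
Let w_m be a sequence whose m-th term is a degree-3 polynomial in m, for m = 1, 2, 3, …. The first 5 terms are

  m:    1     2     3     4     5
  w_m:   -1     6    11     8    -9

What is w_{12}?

1st diffs: 7, 5, -3, -17.
2nd diffs: -2, -8, -14.
3rd diffs: -6, -6 (constant).
Newton forward-difference form: w_m = -1 + 7·C(m-1,1) + (-2)·C(m-1,2) + (-6)·C(m-1,3).
At m = 12: m-1 = 11, so w_{12} = -1 + 77 - 110 - 990 = -1024.

-1024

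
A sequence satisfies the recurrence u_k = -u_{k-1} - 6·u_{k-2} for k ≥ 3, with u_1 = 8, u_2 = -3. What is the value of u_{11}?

Applying the relation repeatedly:
u_3 = -45; u_4 = 63; u_5 = 207; u_6 = -585; u_7 = -657; u_8 = 4167; u_9 = -225; u_{10} = -24777; u_{11} = 26127.

26127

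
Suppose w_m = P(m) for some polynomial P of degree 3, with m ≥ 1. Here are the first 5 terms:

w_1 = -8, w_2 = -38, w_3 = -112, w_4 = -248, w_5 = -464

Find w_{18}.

-18742

1st diffs: -30, -74, -136, -216.
2nd diffs: -44, -62, -80.
3rd diffs: -18, -18 (constant).
Newton forward-difference form: w_m = -8 + (-30)·C(m-1,1) + (-44)·C(m-1,2) + (-18)·C(m-1,3).
At m = 18: m-1 = 17, so w_{18} = -8 - 510 - 5984 - 12240 = -18742.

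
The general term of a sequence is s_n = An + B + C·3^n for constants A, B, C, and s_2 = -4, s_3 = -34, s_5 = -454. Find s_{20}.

-6973568680

The three given values yield: 2A + B + 9C = -4; 3A + B + 27C = -34; 5A + B + 243C = -454.
Subtracting the first from the second: A + 18C = -30.
Subtracting the second from the third: 2A + 216C = -420.
Solving: C = -2, A = 6, then B = 2.
So s_n = 6·n + 2 + (-2)·3^n; at n=20 this is -6973568680.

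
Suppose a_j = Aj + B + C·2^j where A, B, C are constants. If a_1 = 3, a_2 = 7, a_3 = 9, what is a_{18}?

-262037

Write the equations: A + B + 2C = 3; 2A + B + 4C = 7; 3A + B + 8C = 9.
Subtracting the first from the second: A + 2C = 4.
Subtracting the second from the third: A + 4C = 2.
Solving: C = -1, A = 6, then B = -1.
Hence a_{18} = 6·18 + (-1) + (-1)·262144 = -262037.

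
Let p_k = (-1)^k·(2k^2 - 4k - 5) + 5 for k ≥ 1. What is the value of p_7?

(-1)^7 = -1; 2k^2 - 4k - 5 at k=7 is 65; so p_7 = -60.

-60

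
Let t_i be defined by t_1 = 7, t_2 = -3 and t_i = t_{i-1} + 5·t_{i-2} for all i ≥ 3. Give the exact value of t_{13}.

t_3 = 32; t_4 = 17; t_5 = 177; …; t_{10} = 20477; t_{11} = 61437; t_{12} = 163822; t_{13} = 471007.

471007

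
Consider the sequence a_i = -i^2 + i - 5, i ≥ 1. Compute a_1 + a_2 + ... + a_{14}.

Over i = 1..14: Σi = 105, Σi² = 1015.
Total = (-1)·1015 + (1)·105 + (-5)·14 = -980.

-980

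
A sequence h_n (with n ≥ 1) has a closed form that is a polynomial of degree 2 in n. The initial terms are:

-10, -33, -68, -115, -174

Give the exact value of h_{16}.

1st diffs: -23, -35, -47, -59.
2nd diffs: -12, -12, -12 (constant).
So h_n = -6n^2 - 5n + 1.
Evaluating at n = 16 gives h_{16} = -1615.

-1615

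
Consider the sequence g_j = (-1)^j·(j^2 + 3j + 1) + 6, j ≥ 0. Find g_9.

(-1)^9 = -1; j^2 + 3j + 1 at j=9 is 109; so g_9 = -103.

-103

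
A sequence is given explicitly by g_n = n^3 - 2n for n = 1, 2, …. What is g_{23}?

g_{23} = 1·23^3 - 2·23 = 12121.

12121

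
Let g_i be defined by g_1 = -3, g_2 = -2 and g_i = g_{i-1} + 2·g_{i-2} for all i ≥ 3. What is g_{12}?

Applying the relation repeatedly:
g_3 = -8; g_4 = -12; g_5 = -28; g_6 = -52; g_7 = -108; g_8 = -212; g_9 = -428; g_{10} = -852; g_{11} = -1708; g_{12} = -3412.
(Characteristic roots are 2 and -1.)

-3412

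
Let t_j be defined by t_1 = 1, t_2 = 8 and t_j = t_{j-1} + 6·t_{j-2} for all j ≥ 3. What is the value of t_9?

12866

Applying the relation repeatedly:
t_3 = 14  t_4 = 62  t_5 = 146  t_6 = 518  t_7 = 1394  t_8 = 4502  t_9 = 12866.
(Characteristic roots are 3 and -2.)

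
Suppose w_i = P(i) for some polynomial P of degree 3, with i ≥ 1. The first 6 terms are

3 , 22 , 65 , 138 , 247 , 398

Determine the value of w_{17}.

6547

1st diffs: 19, 43, 73, 109, 151.
2nd diffs: 24, 30, 36, 42.
3rd diffs: 6, 6, 6 (constant).
So w_i = i^3 + 6i^2 - 6i + 2.
Evaluating at i = 17 gives w_{17} = 6547.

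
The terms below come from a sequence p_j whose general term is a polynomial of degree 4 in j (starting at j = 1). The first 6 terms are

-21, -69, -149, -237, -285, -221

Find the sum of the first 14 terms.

55762

1st diffs: -48, -80, -88, -48, 64.
2nd diffs: -32, -8, 40, 112.
3rd diffs: 24, 48, 72.
4th diffs: 24, 24 (constant).
Newton forward-difference form: p_j = -21 + (-48)·C(j-1,1) + (-32)·C(j-1,2) + 24·C(j-1,3) + 24·C(j-1,4).
Continuing: …, 51, 651, 1723, 3435, …, p_{14} = 20883.
Summing j = 1..14 (14 terms) gives 55762.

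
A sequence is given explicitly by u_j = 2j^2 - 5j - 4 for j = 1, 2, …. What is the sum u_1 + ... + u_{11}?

638

Over j = 1..11: Σj = 66, Σj² = 506.
Total = (2)·506 + (-5)·66 + (-4)·11 = 638.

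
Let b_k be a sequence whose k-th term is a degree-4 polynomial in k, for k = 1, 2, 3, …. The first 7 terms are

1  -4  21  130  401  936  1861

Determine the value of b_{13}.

25681

1st diffs: -5, 25, 109, 271, 535, 925.
2nd diffs: 30, 84, 162, 264, 390.
3rd diffs: 54, 78, 102, 126.
4th diffs: 24, 24, 24 (constant).
Newton forward-difference form: b_k = 1 + (-5)·C(k-1,1) + 30·C(k-1,2) + 54·C(k-1,3) + 24·C(k-1,4).
At k = 13: k-1 = 12, so b_{13} = 1 - 60 + 1980 + 11880 + 11880 = 25681.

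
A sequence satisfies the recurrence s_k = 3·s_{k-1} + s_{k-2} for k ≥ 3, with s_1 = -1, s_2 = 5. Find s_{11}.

s_3 = 14, s_4 = 47, s_5 = 155, s_6 = 512, s_7 = 1691, s_8 = 5585, s_9 = 18446, s_{10} = 60923, s_{11} = 201215.

201215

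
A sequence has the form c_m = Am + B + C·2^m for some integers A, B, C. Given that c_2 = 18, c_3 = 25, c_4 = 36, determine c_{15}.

32821

At m = 2, 3, 4: 2A + B + 4C = 18; 3A + B + 8C = 25; 4A + B + 16C = 36.
Subtracting the first from the second: A + 4C = 7.
Subtracting the second from the third: A + 8C = 11.
Solving: C = 1, A = 3, then B = 8.
Hence c_{15} = 3·15 + 8 + 1·32768 = 32821.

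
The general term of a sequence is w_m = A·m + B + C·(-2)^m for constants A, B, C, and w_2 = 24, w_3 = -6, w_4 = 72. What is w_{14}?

49236

Write the equations: 2A + B + 4C = 24; 3A + B - 8C = -6; 4A + B + 16C = 72.
Subtracting the first from the second: A - 12C = -30.
Subtracting the second from the third: A + 24C = 78.
Solving: C = 3, A = 6, then B = 0.
Hence w_{14} = 6·14 + 0 + 3·16384 = 49236.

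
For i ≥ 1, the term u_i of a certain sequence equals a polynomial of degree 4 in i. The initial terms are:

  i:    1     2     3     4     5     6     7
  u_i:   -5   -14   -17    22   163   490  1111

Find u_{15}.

1st diffs: -9, -3, 39, 141, 327, 621.
2nd diffs: 6, 42, 102, 186, 294.
3rd diffs: 36, 60, 84, 108.
4th diffs: 24, 24, 24 (constant).
So u_i = i^4 - 4i^3 + 2i^2 - 2i - 2.
Evaluating at i = 15 gives u_{15} = 37543.

37543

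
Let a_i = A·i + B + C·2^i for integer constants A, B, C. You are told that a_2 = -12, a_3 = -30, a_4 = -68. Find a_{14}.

Write the equations: 2A + B + 4C = -12; 3A + B + 8C = -30; 4A + B + 16C = -68.
Subtracting the first from the second: A + 4C = -18.
Subtracting the second from the third: A + 8C = -38.
Solving: C = -5, A = 2, then B = 4.
Hence a_{14} = 2·14 + 4 + (-5)·16384 = -81888.

-81888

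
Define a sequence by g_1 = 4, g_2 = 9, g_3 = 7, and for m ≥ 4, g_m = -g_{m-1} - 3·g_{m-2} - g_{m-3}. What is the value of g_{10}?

Step forward from the initial values:
g_4 = -38;  g_5 = 8;  g_6 = 99;  g_7 = -85;  g_8 = -220;  g_9 = 376;  g_{10} = 369.

369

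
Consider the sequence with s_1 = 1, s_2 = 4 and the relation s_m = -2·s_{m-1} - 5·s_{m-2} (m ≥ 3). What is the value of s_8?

666

Step forward from the initial values:
s_3 = -13; s_4 = 6; s_5 = 53; s_6 = -136; s_7 = 7; s_8 = 666.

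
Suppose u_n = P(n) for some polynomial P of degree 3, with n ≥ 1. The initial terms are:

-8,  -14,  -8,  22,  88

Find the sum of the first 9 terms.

1st diffs: -6, 6, 30, 66.
2nd diffs: 12, 24, 36.
3rd diffs: 12, 12 (constant).
Newton forward-difference form: u_n = -8 + (-6)·C(n-1,1) + 12·C(n-1,2) + 12·C(n-1,3).
Continuing: 202, 376, 622, 952.
Summing n = 1..9 (9 terms) gives 2232.

2232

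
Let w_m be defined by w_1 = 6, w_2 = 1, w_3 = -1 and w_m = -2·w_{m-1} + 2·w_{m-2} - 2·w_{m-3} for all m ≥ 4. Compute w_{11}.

8288

Compute successive terms:
w_4 = -8, w_5 = 12, w_6 = -38, w_7 = 116, w_8 = -332, w_9 = 972, w_{10} = -2840, w_{11} = 8288.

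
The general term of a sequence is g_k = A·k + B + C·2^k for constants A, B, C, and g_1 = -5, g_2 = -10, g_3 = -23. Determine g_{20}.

-4194244

The three given values yield: A + B + 2C = -5; 2A + B + 4C = -10; 3A + B + 8C = -23.
Subtracting the first from the second: A + 2C = -5.
Subtracting the second from the third: A + 4C = -13.
Solving: C = -4, A = 3, then B = 0.
Therefore g_{20} = 60 + 0 + (-4)·1048576 = -4194244.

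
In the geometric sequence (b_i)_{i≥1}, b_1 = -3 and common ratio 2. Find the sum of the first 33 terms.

-25769803773

b_i = (-3)·2^(i-1).
S = (-3)·(2^33 - 1)/(2 - 1) = (-3)·(8589934592 - 1)/(1) = -25769803773.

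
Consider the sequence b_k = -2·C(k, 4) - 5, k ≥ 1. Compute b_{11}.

C(11, 4) = 330, so b_{11} = -665.

-665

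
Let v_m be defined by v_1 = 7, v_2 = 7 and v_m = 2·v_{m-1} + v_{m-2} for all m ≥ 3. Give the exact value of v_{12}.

Compute successive terms:
v_3 = 21, v_4 = 49, v_5 = 119, v_6 = 287, v_7 = 693, v_8 = 1673, v_9 = 4039, v_{10} = 9751, v_{11} = 23541, v_{12} = 56833.

56833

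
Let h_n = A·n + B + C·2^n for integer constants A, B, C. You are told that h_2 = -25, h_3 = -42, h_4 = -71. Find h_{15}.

The three given values yield: 2A + B + 4C = -25; 3A + B + 8C = -42; 4A + B + 16C = -71.
Subtracting the first from the second: A + 4C = -17.
Subtracting the second from the third: A + 8C = -29.
Solving: C = -3, A = -5, then B = -3.
So h_n = -5·n + (-3) + (-3)·2^n; at n=15 this is -98382.

-98382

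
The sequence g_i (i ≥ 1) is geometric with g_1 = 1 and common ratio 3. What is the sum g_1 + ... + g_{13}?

797161

g_i = 1·3^(i-1).
S = 1·(3^13 - 1)/(3 - 1) = 1·(1594323 - 1)/(2) = 797161.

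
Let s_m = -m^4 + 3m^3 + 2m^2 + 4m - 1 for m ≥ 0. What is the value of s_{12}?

-15217

s_{12} = -1·12^4 + 3·12^3 + 2·12^2 + 4·12 - 1 = -15217.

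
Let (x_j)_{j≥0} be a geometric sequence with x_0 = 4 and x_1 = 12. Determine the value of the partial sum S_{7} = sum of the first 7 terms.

Common ratio r = 3.
x_j = 4·3^(j-0).
S = 4·(3^7 - 1)/(3 - 1) = 4·(2187 - 1)/(2) = 4372.

4372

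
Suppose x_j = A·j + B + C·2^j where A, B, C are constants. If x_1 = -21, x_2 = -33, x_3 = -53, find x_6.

Write the equations: A + B + 2C = -21; 2A + B + 4C = -33; 3A + B + 8C = -53.
Subtracting the first from the second: A + 2C = -12.
Subtracting the second from the third: A + 4C = -20.
Solving: C = -4, A = -4, then B = -9.
Therefore x_6 = -24 + (-9) + (-4)·64 = -289.

-289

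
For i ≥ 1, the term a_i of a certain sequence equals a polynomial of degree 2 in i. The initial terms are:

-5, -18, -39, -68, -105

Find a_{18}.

1st diffs: -13, -21, -29, -37.
2nd diffs: -8, -8, -8 (constant).
So a_i = -4i^2 - i.
Evaluating at i = 18 gives a_{18} = -1314.

-1314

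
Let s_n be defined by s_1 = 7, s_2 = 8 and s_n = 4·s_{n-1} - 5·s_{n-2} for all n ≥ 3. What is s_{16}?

Iterate the recurrence:
s_3 = -3  s_4 = -52  s_5 = -193  …  s_{13} = 144047  s_{14} = 289648  s_{15} = 438357  s_{16} = 305188.

305188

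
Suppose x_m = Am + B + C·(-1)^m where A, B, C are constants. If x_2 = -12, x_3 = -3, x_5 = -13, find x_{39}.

-183

Plug in m = 2, 3, 5: 2A + B + C = -12; 3A + B - C = -3; 5A + B - C = -13.
Subtracting the first from the second: A - 2C = 9.
Subtracting the second from the third: 2A = -10.
Solving: C = -7, A = -5, then B = 5.
Hence x_{39} = -5·39 + 5 + (-7)·(-1) = -183.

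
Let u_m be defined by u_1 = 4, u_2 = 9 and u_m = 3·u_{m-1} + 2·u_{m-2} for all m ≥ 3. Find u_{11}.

Applying the relation repeatedly:
u_3 = 35, u_4 = 123, u_5 = 439, u_6 = 1563, u_7 = 5567, u_8 = 19827, u_9 = 70615, u_{10} = 251499, u_{11} = 895727.

895727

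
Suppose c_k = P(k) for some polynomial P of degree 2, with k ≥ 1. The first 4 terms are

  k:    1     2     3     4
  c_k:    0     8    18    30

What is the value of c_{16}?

1st diffs: 8, 10, 12.
2nd diffs: 2, 2 (constant).
Newton forward-difference form: c_k = 8·C(k-1,1) + 2·C(k-1,2).
At k = 16: k-1 = 15, so c_{16} = 120 + 210 = 330.

330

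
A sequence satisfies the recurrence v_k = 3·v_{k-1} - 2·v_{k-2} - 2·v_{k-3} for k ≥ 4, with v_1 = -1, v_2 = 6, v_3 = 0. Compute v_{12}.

Iterate the recurrence:
v_4 = -10; v_5 = -42; v_6 = -106; v_7 = -214; v_8 = -346; v_9 = -398; v_{10} = -74; v_{11} = 1266; v_{12} = 4742.

4742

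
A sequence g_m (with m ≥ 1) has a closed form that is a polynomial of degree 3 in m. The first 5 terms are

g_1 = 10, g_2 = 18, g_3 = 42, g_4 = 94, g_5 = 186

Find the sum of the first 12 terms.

1st diffs: 8, 24, 52, 92.
2nd diffs: 16, 28, 40.
3rd diffs: 12, 12 (constant).
So g_m = 2m^3 - 4m^2 + 6m + 6.
Continuing: …, 330, 538, 822, 1194, …, g_{12} = 2958.
Summing m = 1..12 (12 terms) gives 10108.

10108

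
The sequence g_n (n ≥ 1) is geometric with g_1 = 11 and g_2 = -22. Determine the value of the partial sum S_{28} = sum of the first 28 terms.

-984263335

Common ratio r = -2.
g_n = 11·(-2)^(n-1).
S = 11·((-2)^28 - 1)/(-2 - 1) = 11·(268435456 - 1)/(-3) = -984263335.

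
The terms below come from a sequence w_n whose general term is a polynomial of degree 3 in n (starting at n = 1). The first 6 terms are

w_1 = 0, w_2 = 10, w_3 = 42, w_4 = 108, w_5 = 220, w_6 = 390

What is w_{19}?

13338

1st diffs: 10, 32, 66, 112, 170.
2nd diffs: 22, 34, 46, 58.
3rd diffs: 12, 12, 12 (constant).
So w_n = 2n^3 - n^2 - n.
Evaluating at n = 19 gives w_{19} = 13338.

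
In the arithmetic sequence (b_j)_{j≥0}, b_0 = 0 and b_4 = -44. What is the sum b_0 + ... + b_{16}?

-1496

Common difference d = (-44 - 0) / (4 - 0) = -11.
b_j = 0 + (j - 0)·(-11).
b_{16} = -176; S = 17·(0 + (-176))/2 = -1496.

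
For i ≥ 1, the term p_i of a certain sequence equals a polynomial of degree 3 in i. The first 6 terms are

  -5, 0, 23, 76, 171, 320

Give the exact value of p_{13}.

1st diffs: 5, 23, 53, 95, 149.
2nd diffs: 18, 30, 42, 54.
3rd diffs: 12, 12, 12 (constant).
Newton forward-difference form: p_i = -5 + 5·C(i-1,1) + 18·C(i-1,2) + 12·C(i-1,3).
At i = 13: i-1 = 12, so p_{13} = -5 + 60 + 1188 + 2640 = 3883.

3883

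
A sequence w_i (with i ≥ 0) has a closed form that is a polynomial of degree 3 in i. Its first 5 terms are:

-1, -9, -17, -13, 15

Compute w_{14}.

4255

1st diffs: -8, -8, 4, 28.
2nd diffs: 0, 12, 24.
3rd diffs: 12, 12 (constant).
So w_i = 2i^3 - 6i^2 - 4i - 1.
Evaluating at i = 14 gives w_{14} = 4255.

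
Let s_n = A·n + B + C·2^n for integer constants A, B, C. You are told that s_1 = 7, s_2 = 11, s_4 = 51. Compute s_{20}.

4194227

Plug in n = 1, 2, 4: A + B + 2C = 7; 2A + B + 4C = 11; 4A + B + 16C = 51.
Subtracting the first from the second: A + 2C = 4.
Subtracting the second from the third: 2A + 12C = 40.
Solving: C = 4, A = -4, then B = 3.
Hence s_{20} = -4·20 + 3 + 4·1048576 = 4194227.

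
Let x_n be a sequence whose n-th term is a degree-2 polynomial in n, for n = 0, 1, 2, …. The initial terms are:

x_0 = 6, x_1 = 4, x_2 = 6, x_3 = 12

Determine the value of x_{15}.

396

1st diffs: -2, 2, 6.
2nd diffs: 4, 4 (constant).
Newton forward-difference form: x_n = 6 + (-2)·C(n,1) + 4·C(n,2).
At n = 15: n = 15, so x_{15} = 6 - 30 + 420 = 396.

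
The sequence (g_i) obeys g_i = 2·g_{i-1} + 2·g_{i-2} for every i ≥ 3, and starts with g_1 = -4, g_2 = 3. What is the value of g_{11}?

480

Compute successive terms:
g_3 = -2, g_4 = 2, g_5 = 0, g_6 = 4, g_7 = 8, g_8 = 24, g_9 = 64, g_{10} = 176, g_{11} = 480.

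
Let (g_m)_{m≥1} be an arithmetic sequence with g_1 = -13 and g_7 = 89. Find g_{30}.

Common difference d = (89 - (-13)) / (7 - 1) = 17.
g_m = -13 + (m - 1)·17.
g_{30} = -13 + 29·17 = 480.

480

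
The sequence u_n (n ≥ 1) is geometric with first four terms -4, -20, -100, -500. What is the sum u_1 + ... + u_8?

Common ratio r = 5.
u_n = (-4)·5^(n-1).
S = (-4)·(5^8 - 1)/(5 - 1) = (-4)·(390625 - 1)/(4) = -390624.

-390624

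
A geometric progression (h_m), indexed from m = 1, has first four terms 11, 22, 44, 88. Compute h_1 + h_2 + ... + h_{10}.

Common ratio r = 2.
h_m = 11·2^(m-1).
S = 11·(2^10 - 1)/(2 - 1) = 11·(1024 - 1)/(1) = 11253.

11253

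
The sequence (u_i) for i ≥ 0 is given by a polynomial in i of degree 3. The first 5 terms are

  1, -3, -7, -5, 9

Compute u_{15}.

2671

1st diffs: -4, -4, 2, 14.
2nd diffs: 0, 6, 12.
3rd diffs: 6, 6 (constant).
Newton forward-difference form: u_i = 1 + (-4)·C(i,1) + 6·C(i,3).
At i = 15: i = 15, so u_{15} = 1 - 60 + 2730 = 2671.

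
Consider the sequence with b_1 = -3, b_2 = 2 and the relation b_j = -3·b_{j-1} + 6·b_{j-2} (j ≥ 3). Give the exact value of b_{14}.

Iterate the recurrence:
b_3 = -24, b_4 = 84, b_5 = -396, …, b_{11} = -2718684, b_{12} = 11886588, b_{13} = -51971868, b_{14} = 227235132.

227235132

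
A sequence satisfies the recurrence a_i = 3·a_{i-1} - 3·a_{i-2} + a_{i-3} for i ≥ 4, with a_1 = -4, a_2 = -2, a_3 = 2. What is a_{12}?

128

a_4 = 8; a_5 = 16; a_6 = 26; a_7 = 38; a_8 = 52; a_9 = 68; a_{10} = 86; a_{11} = 106; a_{12} = 128.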